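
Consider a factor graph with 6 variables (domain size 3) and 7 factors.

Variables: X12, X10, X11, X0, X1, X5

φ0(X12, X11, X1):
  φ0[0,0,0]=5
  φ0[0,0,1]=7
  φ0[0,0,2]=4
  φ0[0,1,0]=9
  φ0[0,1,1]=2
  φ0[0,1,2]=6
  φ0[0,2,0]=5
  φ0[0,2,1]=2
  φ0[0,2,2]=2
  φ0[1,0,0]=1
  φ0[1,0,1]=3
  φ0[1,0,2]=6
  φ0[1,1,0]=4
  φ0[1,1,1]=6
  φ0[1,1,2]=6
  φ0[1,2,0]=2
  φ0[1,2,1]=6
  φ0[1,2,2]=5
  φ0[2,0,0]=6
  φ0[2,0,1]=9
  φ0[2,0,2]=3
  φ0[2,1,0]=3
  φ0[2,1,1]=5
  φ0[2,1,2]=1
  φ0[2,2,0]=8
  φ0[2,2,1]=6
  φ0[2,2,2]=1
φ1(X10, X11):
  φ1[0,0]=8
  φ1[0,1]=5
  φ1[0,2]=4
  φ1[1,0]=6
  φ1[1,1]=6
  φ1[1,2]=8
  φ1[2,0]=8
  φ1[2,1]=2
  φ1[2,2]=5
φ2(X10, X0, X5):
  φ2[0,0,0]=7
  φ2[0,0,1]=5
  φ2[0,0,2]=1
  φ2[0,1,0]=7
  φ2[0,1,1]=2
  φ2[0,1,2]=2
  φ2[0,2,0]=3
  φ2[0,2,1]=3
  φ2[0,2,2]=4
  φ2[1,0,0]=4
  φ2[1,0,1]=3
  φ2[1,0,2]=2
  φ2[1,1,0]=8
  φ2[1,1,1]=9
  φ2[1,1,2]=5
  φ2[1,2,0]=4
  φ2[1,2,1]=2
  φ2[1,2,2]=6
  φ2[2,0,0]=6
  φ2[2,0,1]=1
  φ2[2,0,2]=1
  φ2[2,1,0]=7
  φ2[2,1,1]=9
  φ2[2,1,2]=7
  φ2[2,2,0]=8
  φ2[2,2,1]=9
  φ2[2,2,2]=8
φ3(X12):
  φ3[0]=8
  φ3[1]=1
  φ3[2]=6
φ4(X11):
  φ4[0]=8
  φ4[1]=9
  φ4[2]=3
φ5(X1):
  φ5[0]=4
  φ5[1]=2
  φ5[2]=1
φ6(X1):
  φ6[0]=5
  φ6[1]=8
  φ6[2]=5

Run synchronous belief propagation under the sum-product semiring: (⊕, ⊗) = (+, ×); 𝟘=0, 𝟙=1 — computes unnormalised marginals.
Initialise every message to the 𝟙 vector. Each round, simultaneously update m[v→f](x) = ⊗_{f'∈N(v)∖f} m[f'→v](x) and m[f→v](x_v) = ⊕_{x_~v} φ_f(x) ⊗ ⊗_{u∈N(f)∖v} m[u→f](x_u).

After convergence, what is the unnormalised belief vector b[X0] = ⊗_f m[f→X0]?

init: all messages = 𝟙 over 3 values
r1 m[φ0→X12] = [42, 39, 42]
r1 m[φ0→X11] = [44, 42, 37]
r1 m[φ0→X1] = [43, 46, 34]
r1 m[φ1→X10] = [17, 20, 15]
r1 m[φ1→X11] = [22, 13, 17]
r1 m[φ2→X10] = [34, 43, 56]
r1 m[φ2→X0] = [30, 56, 47]
r1 m[φ2→X5] = [54, 43, 36]
r1 m[φ3→X12] = [8, 1, 6]
r1 m[φ4→X11] = [8, 9, 3]
r1 m[φ5→X1] = [4, 2, 1]
r1 m[φ6→X1] = [5, 8, 5]
r1 m[X12→φ0] = [1, 1, 1]
r1 m[X12→φ3] = [1, 1, 1]
r1 m[X10→φ1] = [1, 1, 1]
r1 m[X10→φ2] = [1, 1, 1]
r1 m[X11→φ0] = [1, 1, 1]
r1 m[X11→φ1] = [1, 1, 1]
r1 m[X11→φ4] = [1, 1, 1]
r1 m[X0→φ2] = [1, 1, 1]
r1 m[X1→φ0] = [1, 1, 1]
r1 m[X1→φ5] = [1, 1, 1]
r1 m[X1→φ6] = [1, 1, 1]
r1 m[X5→φ2] = [1, 1, 1]
r2 m[φ0→X12] = [42, 39, 42]
r2 m[φ0→X11] = [44, 42, 37]
r2 m[φ0→X1] = [43, 46, 34]
r2 m[φ1→X10] = [17, 20, 15]
r2 m[φ1→X11] = [22, 13, 17]
r2 m[φ2→X10] = [34, 43, 56]
r2 m[φ2→X0] = [30, 56, 47]
r2 m[φ2→X5] = [54, 43, 36]
r2 m[φ3→X12] = [8, 1, 6]
r2 m[φ4→X11] = [8, 9, 3]
r2 m[φ5→X1] = [4, 2, 1]
r2 m[φ6→X1] = [5, 8, 5]
r2 m[X12→φ0] = [8, 1, 6]
r2 m[X12→φ3] = [42, 39, 42]
r2 m[X10→φ1] = [34, 43, 56]
r2 m[X10→φ2] = [17, 20, 15]
r2 m[X11→φ0] = [176, 117, 51]
r2 m[X11→φ1] = [352, 378, 111]
r2 m[X11→φ4] = [968, 546, 629]
r2 m[X0→φ2] = [1, 1, 1]
r2 m[X1→φ0] = [20, 16, 5]
r2 m[X1→φ5] = [215, 368, 170]
r2 m[X1→φ6] = [172, 92, 34]
r2 m[X5→φ2] = [1, 1, 1]
r3 m[φ0→X12] = [76388, 49561, 79380]
r3 m[φ0→X11] = [3628, 3012, 2863]
r3 m[φ0→X1] = [29140, 28930, 18253]
r3 m[φ1→X10] = [5150, 5268, 4127]
r3 m[φ1→X11] = [978, 540, 760]
r3 m[φ2→X10] = [34, 43, 56]
r3 m[φ2→X0] = [521, 972, 785]
r3 m[φ2→X5] = [924, 735, 619]
r3 m[φ3→X12] = [8, 1, 6]
r3 m[φ4→X11] = [8, 9, 3]
r3 m[φ5→X1] = [4, 2, 1]
r3 m[φ6→X1] = [5, 8, 5]
r3 m[X12→φ0] = [8, 1, 6]
r3 m[X12→φ3] = [42, 39, 42]
r3 m[X10→φ1] = [34, 43, 56]
r3 m[X10→φ2] = [17, 20, 15]
r3 m[X11→φ0] = [176, 117, 51]
r3 m[X11→φ1] = [352, 378, 111]
r3 m[X11→φ4] = [968, 546, 629]
r3 m[X0→φ2] = [1, 1, 1]
r3 m[X1→φ0] = [20, 16, 5]
r3 m[X1→φ5] = [215, 368, 170]
r3 m[X1→φ6] = [172, 92, 34]
r3 m[X5→φ2] = [1, 1, 1]
r4 m[φ0→X12] = [76388, 49561, 79380]
r4 m[φ0→X11] = [3628, 3012, 2863]
r4 m[φ0→X1] = [29140, 28930, 18253]
r4 m[φ1→X10] = [5150, 5268, 4127]
r4 m[φ1→X11] = [978, 540, 760]
r4 m[φ2→X10] = [34, 43, 56]
r4 m[φ2→X0] = [521, 972, 785]
r4 m[φ2→X5] = [924, 735, 619]
r4 m[φ3→X12] = [8, 1, 6]
r4 m[φ4→X11] = [8, 9, 3]
r4 m[φ5→X1] = [4, 2, 1]
r4 m[φ6→X1] = [5, 8, 5]
r4 m[X12→φ0] = [8, 1, 6]
r4 m[X12→φ3] = [76388, 49561, 79380]
r4 m[X10→φ1] = [34, 43, 56]
r4 m[X10→φ2] = [5150, 5268, 4127]
r4 m[X11→φ0] = [7824, 4860, 2280]
r4 m[X11→φ1] = [29024, 27108, 8589]
r4 m[X11→φ4] = [3548184, 1626480, 2175880]
r4 m[X0→φ2] = [1, 1, 1]
r4 m[X1→φ0] = [20, 16, 5]
r4 m[X1→φ5] = [145700, 231440, 91265]
r4 m[X1→φ6] = [116560, 57860, 18253]
r4 m[X5→φ2] = [1, 1, 1]
r5 m[φ0→X12] = [3315048, 2134992, 3482676]
r5 m[φ0→X11] = [3628, 3012, 2863]
r5 m[φ0→X1] = [1264488, 1269072, 791304]
r5 m[φ1→X10] = [402088, 405504, 329353]
r5 m[φ1→X11] = [978, 540, 760]
r5 m[φ2→X10] = [34, 43, 56]
r5 m[φ2→X0] = [147378, 267467, 217891]
r5 m[φ2→X5] = [258505, 203665, 170566]
r5 m[φ3→X12] = [8, 1, 6]
r5 m[φ4→X11] = [8, 9, 3]
r5 m[φ5→X1] = [4, 2, 1]
r5 m[φ6→X1] = [5, 8, 5]
r5 m[X12→φ0] = [8, 1, 6]
r5 m[X12→φ3] = [76388, 49561, 79380]
r5 m[X10→φ1] = [34, 43, 56]
r5 m[X10→φ2] = [5150, 5268, 4127]
r5 m[X11→φ0] = [7824, 4860, 2280]
r5 m[X11→φ1] = [29024, 27108, 8589]
r5 m[X11→φ4] = [3548184, 1626480, 2175880]
r5 m[X0→φ2] = [1, 1, 1]
r5 m[X1→φ0] = [20, 16, 5]
r5 m[X1→φ5] = [145700, 231440, 91265]
r5 m[X1→φ6] = [116560, 57860, 18253]
r5 m[X5→φ2] = [1, 1, 1]
r6 m[φ0→X12] = [3315048, 2134992, 3482676]
r6 m[φ0→X11] = [3628, 3012, 2863]
r6 m[φ0→X1] = [1264488, 1269072, 791304]
r6 m[φ1→X10] = [402088, 405504, 329353]
r6 m[φ1→X11] = [978, 540, 760]
r6 m[φ2→X10] = [34, 43, 56]
r6 m[φ2→X0] = [147378, 267467, 217891]
r6 m[φ2→X5] = [258505, 203665, 170566]
r6 m[φ3→X12] = [8, 1, 6]
r6 m[φ4→X11] = [8, 9, 3]
r6 m[φ5→X1] = [4, 2, 1]
r6 m[φ6→X1] = [5, 8, 5]
r6 m[X12→φ0] = [8, 1, 6]
r6 m[X12→φ3] = [3315048, 2134992, 3482676]
r6 m[X10→φ1] = [34, 43, 56]
r6 m[X10→φ2] = [402088, 405504, 329353]
r6 m[X11→φ0] = [7824, 4860, 2280]
r6 m[X11→φ1] = [29024, 27108, 8589]
r6 m[X11→φ4] = [3548184, 1626480, 2175880]
r6 m[X0→φ2] = [1, 1, 1]
r6 m[X1→φ0] = [20, 16, 5]
r6 m[X1→φ5] = [6322440, 10152576, 3956520]
r6 m[X1→φ6] = [5057952, 2538144, 791304]
r6 m[X5→φ2] = [1, 1, 1]
r7 m[φ0→X12] = [3315048, 2134992, 3482676]
r7 m[φ0→X11] = [3628, 3012, 2863]
r7 m[φ0→X1] = [1264488, 1269072, 791304]
r7 m[φ1→X10] = [402088, 405504, 329353]
r7 m[φ1→X11] = [978, 540, 760]
r7 m[φ2→X10] = [34, 43, 56]
r7 m[φ2→X0] = [11511504, 20919175, 17120753]
r7 m[φ2→X5] = [20239973, 15955643, 13355816]
r7 m[φ3→X12] = [8, 1, 6]
r7 m[φ4→X11] = [8, 9, 3]
r7 m[φ5→X1] = [4, 2, 1]
r7 m[φ6→X1] = [5, 8, 5]
r7 m[X12→φ0] = [8, 1, 6]
r7 m[X12→φ3] = [3315048, 2134992, 3482676]
r7 m[X10→φ1] = [34, 43, 56]
r7 m[X10→φ2] = [402088, 405504, 329353]
r7 m[X11→φ0] = [7824, 4860, 2280]
r7 m[X11→φ1] = [29024, 27108, 8589]
r7 m[X11→φ4] = [3548184, 1626480, 2175880]
r7 m[X0→φ2] = [1, 1, 1]
r7 m[X1→φ0] = [20, 16, 5]
r7 m[X1→φ5] = [6322440, 10152576, 3956520]
r7 m[X1→φ6] = [5057952, 2538144, 791304]
r7 m[X5→φ2] = [1, 1, 1]
r8 m[φ0→X12] = [3315048, 2134992, 3482676]
r8 m[φ0→X11] = [3628, 3012, 2863]
r8 m[φ0→X1] = [1264488, 1269072, 791304]
r8 m[φ1→X10] = [402088, 405504, 329353]
r8 m[φ1→X11] = [978, 540, 760]
r8 m[φ2→X10] = [34, 43, 56]
r8 m[φ2→X0] = [11511504, 20919175, 17120753]
r8 m[φ2→X5] = [20239973, 15955643, 13355816]
r8 m[φ3→X12] = [8, 1, 6]
r8 m[φ4→X11] = [8, 9, 3]
r8 m[φ5→X1] = [4, 2, 1]
r8 m[φ6→X1] = [5, 8, 5]
r8 m[X12→φ0] = [8, 1, 6]
r8 m[X12→φ3] = [3315048, 2134992, 3482676]
r8 m[X10→φ1] = [34, 43, 56]
r8 m[X10→φ2] = [402088, 405504, 329353]
r8 m[X11→φ0] = [7824, 4860, 2280]
r8 m[X11→φ1] = [29024, 27108, 8589]
r8 m[X11→φ4] = [3548184, 1626480, 2175880]
r8 m[X0→φ2] = [1, 1, 1]
r8 m[X1→φ0] = [20, 16, 5]
r8 m[X1→φ5] = [6322440, 10152576, 3956520]
r8 m[X1→φ6] = [5057952, 2538144, 791304]
r8 m[X5→φ2] = [1, 1, 1]
fixed point reached at round 8
b[X0] = ⊗ incoming = [11511504, 20919175, 17120753]

b[X0] = [11511504, 20919175, 17120753]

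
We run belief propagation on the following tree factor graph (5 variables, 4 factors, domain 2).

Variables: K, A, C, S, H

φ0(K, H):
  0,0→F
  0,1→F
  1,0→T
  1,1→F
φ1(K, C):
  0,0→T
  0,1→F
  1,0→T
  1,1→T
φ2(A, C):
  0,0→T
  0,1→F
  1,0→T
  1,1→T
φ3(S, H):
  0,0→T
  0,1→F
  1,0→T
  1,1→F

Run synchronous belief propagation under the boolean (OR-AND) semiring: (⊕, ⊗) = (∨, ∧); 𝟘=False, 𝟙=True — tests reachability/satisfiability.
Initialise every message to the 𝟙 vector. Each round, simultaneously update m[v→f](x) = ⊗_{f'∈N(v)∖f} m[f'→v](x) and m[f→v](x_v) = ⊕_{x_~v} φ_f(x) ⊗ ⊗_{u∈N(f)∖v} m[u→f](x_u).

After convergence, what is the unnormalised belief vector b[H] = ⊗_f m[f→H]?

init: all messages = 𝟙 over 2 values
r1 m[φ0→K] = [F, T]
r1 m[φ0→H] = [T, F]
r1 m[φ1→K] = [T, T]
r1 m[φ1→C] = [T, T]
r1 m[φ2→A] = [T, T]
r1 m[φ2→C] = [T, T]
r1 m[φ3→S] = [T, T]
r1 m[φ3→H] = [T, F]
r1 m[K→φ0] = [T, T]
r1 m[K→φ1] = [T, T]
r1 m[A→φ2] = [T, T]
r1 m[C→φ1] = [T, T]
r1 m[C→φ2] = [T, T]
r1 m[S→φ3] = [T, T]
r1 m[H→φ0] = [T, T]
r1 m[H→φ3] = [T, T]
r2 m[φ0→K] = [F, T]
r2 m[φ0→H] = [T, F]
r2 m[φ1→K] = [T, T]
r2 m[φ1→C] = [T, T]
r2 m[φ2→A] = [T, T]
r2 m[φ2→C] = [T, T]
r2 m[φ3→S] = [T, T]
r2 m[φ3→H] = [T, F]
r2 m[K→φ0] = [T, T]
r2 m[K→φ1] = [F, T]
r2 m[A→φ2] = [T, T]
r2 m[C→φ1] = [T, T]
r2 m[C→φ2] = [T, T]
r2 m[S→φ3] = [T, T]
r2 m[H→φ0] = [T, F]
r2 m[H→φ3] = [T, F]
r3 m[φ0→K] = [F, T]
r3 m[φ0→H] = [T, F]
r3 m[φ1→K] = [T, T]
r3 m[φ1→C] = [T, T]
r3 m[φ2→A] = [T, T]
r3 m[φ2→C] = [T, T]
r3 m[φ3→S] = [T, T]
r3 m[φ3→H] = [T, F]
r3 m[K→φ0] = [T, T]
r3 m[K→φ1] = [F, T]
r3 m[A→φ2] = [T, T]
r3 m[C→φ1] = [T, T]
r3 m[C→φ2] = [T, T]
r3 m[S→φ3] = [T, T]
r3 m[H→φ0] = [T, F]
r3 m[H→φ3] = [T, F]
fixed point reached at round 3
b[H] = ⊗ incoming = [T, F]

b[H] = [T, F]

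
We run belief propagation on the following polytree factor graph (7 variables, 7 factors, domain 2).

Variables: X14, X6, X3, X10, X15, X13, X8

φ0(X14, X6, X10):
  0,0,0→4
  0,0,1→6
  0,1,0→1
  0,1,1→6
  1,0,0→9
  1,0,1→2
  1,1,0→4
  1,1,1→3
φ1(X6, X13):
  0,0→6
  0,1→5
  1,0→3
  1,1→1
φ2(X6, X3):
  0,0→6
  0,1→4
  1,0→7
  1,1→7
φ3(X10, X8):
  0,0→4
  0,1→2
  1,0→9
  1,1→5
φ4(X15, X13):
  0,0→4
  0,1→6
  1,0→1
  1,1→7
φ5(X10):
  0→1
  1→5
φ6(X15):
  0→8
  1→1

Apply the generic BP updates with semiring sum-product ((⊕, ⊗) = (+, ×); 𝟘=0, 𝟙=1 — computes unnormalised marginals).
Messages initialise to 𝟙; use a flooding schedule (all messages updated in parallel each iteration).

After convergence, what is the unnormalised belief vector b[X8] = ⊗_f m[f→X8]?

init: all messages = 𝟙 over 2 values
r1 m[φ0→X14] = [17, 18]
r1 m[φ0→X6] = [21, 14]
r1 m[φ0→X10] = [18, 17]
r1 m[φ1→X6] = [11, 4]
r1 m[φ1→X13] = [9, 6]
r1 m[φ2→X6] = [10, 14]
r1 m[φ2→X3] = [13, 11]
r1 m[φ3→X10] = [6, 14]
r1 m[φ3→X8] = [13, 7]
r1 m[φ4→X15] = [10, 8]
r1 m[φ4→X13] = [5, 13]
r1 m[φ5→X10] = [1, 5]
r1 m[φ6→X15] = [8, 1]
r1 m[X14→φ0] = [1, 1]
r1 m[X6→φ0] = [1, 1]
r1 m[X6→φ1] = [1, 1]
r1 m[X6→φ2] = [1, 1]
r1 m[X3→φ2] = [1, 1]
r1 m[X10→φ0] = [1, 1]
r1 m[X10→φ3] = [1, 1]
r1 m[X10→φ5] = [1, 1]
r1 m[X15→φ4] = [1, 1]
r1 m[X15→φ6] = [1, 1]
r1 m[X13→φ1] = [1, 1]
r1 m[X13→φ4] = [1, 1]
r1 m[X8→φ3] = [1, 1]
r2 m[φ0→X14] = [17, 18]
r2 m[φ0→X6] = [21, 14]
r2 m[φ0→X10] = [18, 17]
r2 m[φ1→X6] = [11, 4]
r2 m[φ1→X13] = [9, 6]
r2 m[φ2→X6] = [10, 14]
r2 m[φ2→X3] = [13, 11]
r2 m[φ3→X10] = [6, 14]
r2 m[φ3→X8] = [13, 7]
r2 m[φ4→X15] = [10, 8]
r2 m[φ4→X13] = [5, 13]
r2 m[φ5→X10] = [1, 5]
r2 m[φ6→X15] = [8, 1]
r2 m[X14→φ0] = [1, 1]
r2 m[X6→φ0] = [110, 56]
r2 m[X6→φ1] = [210, 196]
r2 m[X6→φ2] = [231, 56]
r2 m[X3→φ2] = [1, 1]
r2 m[X10→φ0] = [6, 70]
r2 m[X10→φ3] = [18, 85]
r2 m[X10→φ5] = [108, 238]
r2 m[X15→φ4] = [8, 1]
r2 m[X15→φ6] = [10, 8]
r2 m[X13→φ1] = [5, 13]
r2 m[X13→φ4] = [9, 6]
r2 m[X8→φ3] = [1, 1]
r3 m[φ0→X14] = [72696, 34444]
r3 m[φ0→X6] = [638, 660]
r3 m[φ0→X10] = [1710, 1384]
r3 m[φ1→X6] = [95, 28]
r3 m[φ1→X13] = [1848, 1246]
r3 m[φ2→X6] = [10, 14]
r3 m[φ2→X3] = [1778, 1316]
r3 m[φ3→X10] = [6, 14]
r3 m[φ3→X8] = [837, 461]
r3 m[φ4→X15] = [72, 51]
r3 m[φ4→X13] = [33, 55]
r3 m[φ5→X10] = [1, 5]
r3 m[φ6→X15] = [8, 1]
r3 m[X14→φ0] = [1, 1]
r3 m[X6→φ0] = [110, 56]
r3 m[X6→φ1] = [210, 196]
r3 m[X6→φ2] = [231, 56]
r3 m[X3→φ2] = [1, 1]
r3 m[X10→φ0] = [6, 70]
r3 m[X10→φ3] = [18, 85]
r3 m[X10→φ5] = [108, 238]
r3 m[X15→φ4] = [8, 1]
r3 m[X15→φ6] = [10, 8]
r3 m[X13→φ1] = [5, 13]
r3 m[X13→φ4] = [9, 6]
r3 m[X8→φ3] = [1, 1]
r4 m[φ0→X14] = [72696, 34444]
r4 m[φ0→X6] = [638, 660]
r4 m[φ0→X10] = [1710, 1384]
r4 m[φ1→X6] = [95, 28]
r4 m[φ1→X13] = [1848, 1246]
r4 m[φ2→X6] = [10, 14]
r4 m[φ2→X3] = [1778, 1316]
r4 m[φ3→X10] = [6, 14]
r4 m[φ3→X8] = [837, 461]
r4 m[φ4→X15] = [72, 51]
r4 m[φ4→X13] = [33, 55]
r4 m[φ5→X10] = [1, 5]
r4 m[φ6→X15] = [8, 1]
r4 m[X14→φ0] = [1, 1]
r4 m[X6→φ0] = [950, 392]
r4 m[X6→φ1] = [6380, 9240]
r4 m[X6→φ2] = [60610, 18480]
r4 m[X3→φ2] = [1, 1]
r4 m[X10→φ0] = [6, 70]
r4 m[X10→φ3] = [1710, 6920]
r4 m[X10→φ5] = [10260, 19376]
r4 m[X15→φ4] = [8, 1]
r4 m[X15→φ6] = [72, 51]
r4 m[X13→φ1] = [33, 55]
r4 m[X13→φ4] = [1848, 1246]
r4 m[X8→φ3] = [1, 1]
r5 m[φ0→X14] = [588792, 276028]
r5 m[φ0→X6] = [638, 660]
r5 m[φ0→X10] = [14310, 11128]
r5 m[φ1→X6] = [473, 154]
r5 m[φ1→X13] = [66000, 41140]
r5 m[φ2→X6] = [10, 14]
r5 m[φ2→X3] = [493020, 371800]
r5 m[φ3→X10] = [6, 14]
r5 m[φ3→X8] = [69120, 38020]
r5 m[φ4→X15] = [14868, 10570]
r5 m[φ4→X13] = [33, 55]
r5 m[φ5→X10] = [1, 5]
r5 m[φ6→X15] = [8, 1]
r5 m[X14→φ0] = [1, 1]
r5 m[X6→φ0] = [950, 392]
r5 m[X6→φ1] = [6380, 9240]
r5 m[X6→φ2] = [60610, 18480]
r5 m[X3→φ2] = [1, 1]
r5 m[X10→φ0] = [6, 70]
r5 m[X10→φ3] = [1710, 6920]
r5 m[X10→φ5] = [10260, 19376]
r5 m[X15→φ4] = [8, 1]
r5 m[X15→φ6] = [72, 51]
r5 m[X13→φ1] = [33, 55]
r5 m[X13→φ4] = [1848, 1246]
r5 m[X8→φ3] = [1, 1]
r6 m[φ0→X14] = [588792, 276028]
r6 m[φ0→X6] = [638, 660]
r6 m[φ0→X10] = [14310, 11128]
r6 m[φ1→X6] = [473, 154]
r6 m[φ1→X13] = [66000, 41140]
r6 m[φ2→X6] = [10, 14]
r6 m[φ2→X3] = [493020, 371800]
r6 m[φ3→X10] = [6, 14]
r6 m[φ3→X8] = [69120, 38020]
r6 m[φ4→X15] = [14868, 10570]
r6 m[φ4→X13] = [33, 55]
r6 m[φ5→X10] = [1, 5]
r6 m[φ6→X15] = [8, 1]
r6 m[X14→φ0] = [1, 1]
r6 m[X6→φ0] = [4730, 2156]
r6 m[X6→φ1] = [6380, 9240]
r6 m[X6→φ2] = [301774, 101640]
r6 m[X3→φ2] = [1, 1]
r6 m[X10→φ0] = [6, 70]
r6 m[X10→φ3] = [14310, 55640]
r6 m[X10→φ5] = [85860, 155792]
r6 m[X15→φ4] = [8, 1]
r6 m[X15→φ6] = [14868, 10570]
r6 m[X13→φ1] = [33, 55]
r6 m[X13→φ4] = [66000, 41140]
r6 m[X8→φ3] = [1, 1]
r7 m[φ0→X14] = [3018576, 1422124]
r7 m[φ0→X6] = [638, 660]
r7 m[φ0→X10] = [72270, 57244]
r7 m[φ1→X6] = [473, 154]
r7 m[φ1→X13] = [66000, 41140]
r7 m[φ2→X6] = [10, 14]
r7 m[φ2→X3] = [2522124, 1918576]
r7 m[φ3→X10] = [6, 14]
r7 m[φ3→X8] = [558000, 306820]
r7 m[φ4→X15] = [510840, 353980]
r7 m[φ4→X13] = [33, 55]
r7 m[φ5→X10] = [1, 5]
r7 m[φ6→X15] = [8, 1]
r7 m[X14→φ0] = [1, 1]
r7 m[X6→φ0] = [4730, 2156]
r7 m[X6→φ1] = [6380, 9240]
r7 m[X6→φ2] = [301774, 101640]
r7 m[X3→φ2] = [1, 1]
r7 m[X10→φ0] = [6, 70]
r7 m[X10→φ3] = [14310, 55640]
r7 m[X10→φ5] = [85860, 155792]
r7 m[X15→φ4] = [8, 1]
r7 m[X15→φ6] = [14868, 10570]
r7 m[X13→φ1] = [33, 55]
r7 m[X13→φ4] = [66000, 41140]
r7 m[X8→φ3] = [1, 1]
r8 m[φ0→X14] = [3018576, 1422124]
r8 m[φ0→X6] = [638, 660]
r8 m[φ0→X10] = [72270, 57244]
r8 m[φ1→X6] = [473, 154]
r8 m[φ1→X13] = [66000, 41140]
r8 m[φ2→X6] = [10, 14]
r8 m[φ2→X3] = [2522124, 1918576]
r8 m[φ3→X10] = [6, 14]
r8 m[φ3→X8] = [558000, 306820]
r8 m[φ4→X15] = [510840, 353980]
r8 m[φ4→X13] = [33, 55]
r8 m[φ5→X10] = [1, 5]
r8 m[φ6→X15] = [8, 1]
r8 m[X14→φ0] = [1, 1]
r8 m[X6→φ0] = [4730, 2156]
r8 m[X6→φ1] = [6380, 9240]
r8 m[X6→φ2] = [301774, 101640]
r8 m[X3→φ2] = [1, 1]
r8 m[X10→φ0] = [6, 70]
r8 m[X10→φ3] = [72270, 286220]
r8 m[X10→φ5] = [433620, 801416]
r8 m[X15→φ4] = [8, 1]
r8 m[X15→φ6] = [510840, 353980]
r8 m[X13→φ1] = [33, 55]
r8 m[X13→φ4] = [66000, 41140]
r8 m[X8→φ3] = [1, 1]
r9 m[φ0→X14] = [3018576, 1422124]
r9 m[φ0→X6] = [638, 660]
r9 m[φ0→X10] = [72270, 57244]
r9 m[φ1→X6] = [473, 154]
r9 m[φ1→X13] = [66000, 41140]
r9 m[φ2→X6] = [10, 14]
r9 m[φ2→X3] = [2522124, 1918576]
r9 m[φ3→X10] = [6, 14]
r9 m[φ3→X8] = [2865060, 1575640]
r9 m[φ4→X15] = [510840, 353980]
r9 m[φ4→X13] = [33, 55]
r9 m[φ5→X10] = [1, 5]
r9 m[φ6→X15] = [8, 1]
r9 m[X14→φ0] = [1, 1]
r9 m[X6→φ0] = [4730, 2156]
r9 m[X6→φ1] = [6380, 9240]
r9 m[X6→φ2] = [301774, 101640]
r9 m[X3→φ2] = [1, 1]
r9 m[X10→φ0] = [6, 70]
r9 m[X10→φ3] = [72270, 286220]
r9 m[X10→φ5] = [433620, 801416]
r9 m[X15→φ4] = [8, 1]
r9 m[X15→φ6] = [510840, 353980]
r9 m[X13→φ1] = [33, 55]
r9 m[X13→φ4] = [66000, 41140]
r9 m[X8→φ3] = [1, 1]
r10 m[φ0→X14] = [3018576, 1422124]
r10 m[φ0→X6] = [638, 660]
r10 m[φ0→X10] = [72270, 57244]
r10 m[φ1→X6] = [473, 154]
r10 m[φ1→X13] = [66000, 41140]
r10 m[φ2→X6] = [10, 14]
r10 m[φ2→X3] = [2522124, 1918576]
r10 m[φ3→X10] = [6, 14]
r10 m[φ3→X8] = [2865060, 1575640]
r10 m[φ4→X15] = [510840, 353980]
r10 m[φ4→X13] = [33, 55]
r10 m[φ5→X10] = [1, 5]
r10 m[φ6→X15] = [8, 1]
r10 m[X14→φ0] = [1, 1]
r10 m[X6→φ0] = [4730, 2156]
r10 m[X6→φ1] = [6380, 9240]
r10 m[X6→φ2] = [301774, 101640]
r10 m[X3→φ2] = [1, 1]
r10 m[X10→φ0] = [6, 70]
r10 m[X10→φ3] = [72270, 286220]
r10 m[X10→φ5] = [433620, 801416]
r10 m[X15→φ4] = [8, 1]
r10 m[X15→φ6] = [510840, 353980]
r10 m[X13→φ1] = [33, 55]
r10 m[X13→φ4] = [66000, 41140]
r10 m[X8→φ3] = [1, 1]
fixed point reached at round 10
b[X8] = ⊗ incoming = [2865060, 1575640]

b[X8] = [2865060, 1575640]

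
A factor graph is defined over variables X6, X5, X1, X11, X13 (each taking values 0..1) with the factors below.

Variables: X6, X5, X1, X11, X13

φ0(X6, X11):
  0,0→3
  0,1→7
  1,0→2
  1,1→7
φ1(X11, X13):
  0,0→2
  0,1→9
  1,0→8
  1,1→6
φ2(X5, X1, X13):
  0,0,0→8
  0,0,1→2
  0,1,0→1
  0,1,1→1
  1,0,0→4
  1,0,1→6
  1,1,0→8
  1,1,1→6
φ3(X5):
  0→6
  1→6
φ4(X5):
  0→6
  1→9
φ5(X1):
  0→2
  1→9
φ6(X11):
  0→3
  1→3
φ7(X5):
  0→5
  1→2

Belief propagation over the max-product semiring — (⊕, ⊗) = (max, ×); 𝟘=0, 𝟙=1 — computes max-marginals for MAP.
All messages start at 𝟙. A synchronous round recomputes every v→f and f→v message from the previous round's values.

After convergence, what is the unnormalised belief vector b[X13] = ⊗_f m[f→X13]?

b[X13] = [1306368, 734832]

init: all messages = 𝟙 over 2 values
r1 m[φ0→X6] = [7, 7]
r1 m[φ0→X11] = [3, 7]
r1 m[φ1→X11] = [9, 8]
r1 m[φ1→X13] = [8, 9]
r1 m[φ2→X5] = [8, 8]
r1 m[φ2→X1] = [8, 8]
r1 m[φ2→X13] = [8, 6]
r1 m[φ3→X5] = [6, 6]
r1 m[φ4→X5] = [6, 9]
r1 m[φ5→X1] = [2, 9]
r1 m[φ6→X11] = [3, 3]
r1 m[φ7→X5] = [5, 2]
r1 m[X6→φ0] = [1, 1]
r1 m[X5→φ2] = [1, 1]
r1 m[X5→φ3] = [1, 1]
r1 m[X5→φ4] = [1, 1]
r1 m[X5→φ7] = [1, 1]
r1 m[X1→φ2] = [1, 1]
r1 m[X1→φ5] = [1, 1]
r1 m[X11→φ0] = [1, 1]
r1 m[X11→φ1] = [1, 1]
r1 m[X11→φ6] = [1, 1]
r1 m[X13→φ1] = [1, 1]
r1 m[X13→φ2] = [1, 1]
r2 m[φ0→X6] = [7, 7]
r2 m[φ0→X11] = [3, 7]
r2 m[φ1→X11] = [9, 8]
r2 m[φ1→X13] = [8, 9]
r2 m[φ2→X5] = [8, 8]
r2 m[φ2→X1] = [8, 8]
r2 m[φ2→X13] = [8, 6]
r2 m[φ3→X5] = [6, 6]
r2 m[φ4→X5] = [6, 9]
r2 m[φ5→X1] = [2, 9]
r2 m[φ6→X11] = [3, 3]
r2 m[φ7→X5] = [5, 2]
r2 m[X6→φ0] = [1, 1]
r2 m[X5→φ2] = [180, 108]
r2 m[X5→φ3] = [240, 144]
r2 m[X5→φ4] = [240, 96]
r2 m[X5→φ7] = [288, 432]
r2 m[X1→φ2] = [2, 9]
r2 m[X1→φ5] = [8, 8]
r2 m[X11→φ0] = [27, 24]
r2 m[X11→φ1] = [9, 21]
r2 m[X11→φ6] = [27, 56]
r2 m[X13→φ1] = [8, 6]
r2 m[X13→φ2] = [8, 9]
r3 m[φ0→X6] = [168, 168]
r3 m[φ0→X11] = [3, 7]
r3 m[φ1→X11] = [54, 64]
r3 m[φ1→X13] = [168, 126]
r3 m[φ2→X5] = [128, 576]
r3 m[φ2→X1] = [11520, 6912]
r3 m[φ2→X13] = [7776, 5832]
r3 m[φ3→X5] = [6, 6]
r3 m[φ4→X5] = [6, 9]
r3 m[φ5→X1] = [2, 9]
r3 m[φ6→X11] = [3, 3]
r3 m[φ7→X5] = [5, 2]
r3 m[X6→φ0] = [1, 1]
r3 m[X5→φ2] = [180, 108]
r3 m[X5→φ3] = [240, 144]
r3 m[X5→φ4] = [240, 96]
r3 m[X5→φ7] = [288, 432]
r3 m[X1→φ2] = [2, 9]
r3 m[X1→φ5] = [8, 8]
r3 m[X11→φ0] = [27, 24]
r3 m[X11→φ1] = [9, 21]
r3 m[X11→φ6] = [27, 56]
r3 m[X13→φ1] = [8, 6]
r3 m[X13→φ2] = [8, 9]
r4 m[φ0→X6] = [168, 168]
r4 m[φ0→X11] = [3, 7]
r4 m[φ1→X11] = [54, 64]
r4 m[φ1→X13] = [168, 126]
r4 m[φ2→X5] = [128, 576]
r4 m[φ2→X1] = [11520, 6912]
r4 m[φ2→X13] = [7776, 5832]
r4 m[φ3→X5] = [6, 6]
r4 m[φ4→X5] = [6, 9]
r4 m[φ5→X1] = [2, 9]
r4 m[φ6→X11] = [3, 3]
r4 m[φ7→X5] = [5, 2]
r4 m[X6→φ0] = [1, 1]
r4 m[X5→φ2] = [180, 108]
r4 m[X5→φ3] = [3840, 10368]
r4 m[X5→φ4] = [3840, 6912]
r4 m[X5→φ7] = [4608, 31104]
r4 m[X1→φ2] = [2, 9]
r4 m[X1→φ5] = [11520, 6912]
r4 m[X11→φ0] = [162, 192]
r4 m[X11→φ1] = [9, 21]
r4 m[X11→φ6] = [162, 448]
r4 m[X13→φ1] = [7776, 5832]
r4 m[X13→φ2] = [168, 126]
r5 m[φ0→X6] = [1344, 1344]
r5 m[φ0→X11] = [3, 7]
r5 m[φ1→X11] = [52488, 62208]
r5 m[φ1→X13] = [168, 126]
r5 m[φ2→X5] = [2688, 12096]
r5 m[φ2→X1] = [241920, 145152]
r5 m[φ2→X13] = [7776, 5832]
r5 m[φ3→X5] = [6, 6]
r5 m[φ4→X5] = [6, 9]
r5 m[φ5→X1] = [2, 9]
r5 m[φ6→X11] = [3, 3]
r5 m[φ7→X5] = [5, 2]
r5 m[X6→φ0] = [1, 1]
r5 m[X5→φ2] = [180, 108]
r5 m[X5→φ3] = [3840, 10368]
r5 m[X5→φ4] = [3840, 6912]
r5 m[X5→φ7] = [4608, 31104]
r5 m[X1→φ2] = [2, 9]
r5 m[X1→φ5] = [11520, 6912]
r5 m[X11→φ0] = [162, 192]
r5 m[X11→φ1] = [9, 21]
r5 m[X11→φ6] = [162, 448]
r5 m[X13→φ1] = [7776, 5832]
r5 m[X13→φ2] = [168, 126]
r6 m[φ0→X6] = [1344, 1344]
r6 m[φ0→X11] = [3, 7]
r6 m[φ1→X11] = [52488, 62208]
r6 m[φ1→X13] = [168, 126]
r6 m[φ2→X5] = [2688, 12096]
r6 m[φ2→X1] = [241920, 145152]
r6 m[φ2→X13] = [7776, 5832]
r6 m[φ3→X5] = [6, 6]
r6 m[φ4→X5] = [6, 9]
r6 m[φ5→X1] = [2, 9]
r6 m[φ6→X11] = [3, 3]
r6 m[φ7→X5] = [5, 2]
r6 m[X6→φ0] = [1, 1]
r6 m[X5→φ2] = [180, 108]
r6 m[X5→φ3] = [80640, 217728]
r6 m[X5→φ4] = [80640, 145152]
r6 m[X5→φ7] = [96768, 653184]
r6 m[X1→φ2] = [2, 9]
r6 m[X1→φ5] = [241920, 145152]
r6 m[X11→φ0] = [157464, 186624]
r6 m[X11→φ1] = [9, 21]
r6 m[X11→φ6] = [157464, 435456]
r6 m[X13→φ1] = [7776, 5832]
r6 m[X13→φ2] = [168, 126]
r7 m[φ0→X6] = [1306368, 1306368]
r7 m[φ0→X11] = [3, 7]
r7 m[φ1→X11] = [52488, 62208]
r7 m[φ1→X13] = [168, 126]
r7 m[φ2→X5] = [2688, 12096]
r7 m[φ2→X1] = [241920, 145152]
r7 m[φ2→X13] = [7776, 5832]
r7 m[φ3→X5] = [6, 6]
r7 m[φ4→X5] = [6, 9]
r7 m[φ5→X1] = [2, 9]
r7 m[φ6→X11] = [3, 3]
r7 m[φ7→X5] = [5, 2]
r7 m[X6→φ0] = [1, 1]
r7 m[X5→φ2] = [180, 108]
r7 m[X5→φ3] = [80640, 217728]
r7 m[X5→φ4] = [80640, 145152]
r7 m[X5→φ7] = [96768, 653184]
r7 m[X1→φ2] = [2, 9]
r7 m[X1→φ5] = [241920, 145152]
r7 m[X11→φ0] = [157464, 186624]
r7 m[X11→φ1] = [9, 21]
r7 m[X11→φ6] = [157464, 435456]
r7 m[X13→φ1] = [7776, 5832]
r7 m[X13→φ2] = [168, 126]
r8 m[φ0→X6] = [1306368, 1306368]
r8 m[φ0→X11] = [3, 7]
r8 m[φ1→X11] = [52488, 62208]
r8 m[φ1→X13] = [168, 126]
r8 m[φ2→X5] = [2688, 12096]
r8 m[φ2→X1] = [241920, 145152]
r8 m[φ2→X13] = [7776, 5832]
r8 m[φ3→X5] = [6, 6]
r8 m[φ4→X5] = [6, 9]
r8 m[φ5→X1] = [2, 9]
r8 m[φ6→X11] = [3, 3]
r8 m[φ7→X5] = [5, 2]
r8 m[X6→φ0] = [1, 1]
r8 m[X5→φ2] = [180, 108]
r8 m[X5→φ3] = [80640, 217728]
r8 m[X5→φ4] = [80640, 145152]
r8 m[X5→φ7] = [96768, 653184]
r8 m[X1→φ2] = [2, 9]
r8 m[X1→φ5] = [241920, 145152]
r8 m[X11→φ0] = [157464, 186624]
r8 m[X11→φ1] = [9, 21]
r8 m[X11→φ6] = [157464, 435456]
r8 m[X13→φ1] = [7776, 5832]
r8 m[X13→φ2] = [168, 126]
fixed point reached at round 8
b[X13] = ⊗ incoming = [1306368, 734832]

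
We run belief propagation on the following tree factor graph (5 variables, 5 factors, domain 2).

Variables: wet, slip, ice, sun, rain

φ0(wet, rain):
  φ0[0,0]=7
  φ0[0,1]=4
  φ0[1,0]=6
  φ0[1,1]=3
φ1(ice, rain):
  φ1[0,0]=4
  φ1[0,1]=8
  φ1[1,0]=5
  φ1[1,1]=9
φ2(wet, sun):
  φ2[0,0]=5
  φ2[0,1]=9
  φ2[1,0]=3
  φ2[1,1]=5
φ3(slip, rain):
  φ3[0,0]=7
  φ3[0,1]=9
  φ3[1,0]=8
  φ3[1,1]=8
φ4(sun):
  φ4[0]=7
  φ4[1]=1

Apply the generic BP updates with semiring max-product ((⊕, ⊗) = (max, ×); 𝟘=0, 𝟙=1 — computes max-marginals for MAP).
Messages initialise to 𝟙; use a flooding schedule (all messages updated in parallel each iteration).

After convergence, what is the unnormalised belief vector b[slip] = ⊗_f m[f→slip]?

b[slip] = [11340, 10080]

init: all messages = 𝟙 over 2 values
r1 m[φ0→wet] = [7, 6]
r1 m[φ0→rain] = [7, 4]
r1 m[φ1→ice] = [8, 9]
r1 m[φ1→rain] = [5, 9]
r1 m[φ2→wet] = [9, 5]
r1 m[φ2→sun] = [5, 9]
r1 m[φ3→slip] = [9, 8]
r1 m[φ3→rain] = [8, 9]
r1 m[φ4→sun] = [7, 1]
r1 m[wet→φ0] = [1, 1]
r1 m[wet→φ2] = [1, 1]
r1 m[slip→φ3] = [1, 1]
r1 m[ice→φ1] = [1, 1]
r1 m[sun→φ2] = [1, 1]
r1 m[sun→φ4] = [1, 1]
r1 m[rain→φ0] = [1, 1]
r1 m[rain→φ1] = [1, 1]
r1 m[rain→φ3] = [1, 1]
r2 m[φ0→wet] = [7, 6]
r2 m[φ0→rain] = [7, 4]
r2 m[φ1→ice] = [8, 9]
r2 m[φ1→rain] = [5, 9]
r2 m[φ2→wet] = [9, 5]
r2 m[φ2→sun] = [5, 9]
r2 m[φ3→slip] = [9, 8]
r2 m[φ3→rain] = [8, 9]
r2 m[φ4→sun] = [7, 1]
r2 m[wet→φ0] = [9, 5]
r2 m[wet→φ2] = [7, 6]
r2 m[slip→φ3] = [1, 1]
r2 m[ice→φ1] = [1, 1]
r2 m[sun→φ2] = [7, 1]
r2 m[sun→φ4] = [5, 9]
r2 m[rain→φ0] = [40, 81]
r2 m[rain→φ1] = [56, 36]
r2 m[rain→φ3] = [35, 36]
r3 m[φ0→wet] = [324, 243]
r3 m[φ0→rain] = [63, 36]
r3 m[φ1→ice] = [288, 324]
r3 m[φ1→rain] = [5, 9]
r3 m[φ2→wet] = [35, 21]
r3 m[φ2→sun] = [35, 63]
r3 m[φ3→slip] = [324, 288]
r3 m[φ3→rain] = [8, 9]
r3 m[φ4→sun] = [7, 1]
r3 m[wet→φ0] = [9, 5]
r3 m[wet→φ2] = [7, 6]
r3 m[slip→φ3] = [1, 1]
r3 m[ice→φ1] = [1, 1]
r3 m[sun→φ2] = [7, 1]
r3 m[sun→φ4] = [5, 9]
r3 m[rain→φ0] = [40, 81]
r3 m[rain→φ1] = [56, 36]
r3 m[rain→φ3] = [35, 36]
r4 m[φ0→wet] = [324, 243]
r4 m[φ0→rain] = [63, 36]
r4 m[φ1→ice] = [288, 324]
r4 m[φ1→rain] = [5, 9]
r4 m[φ2→wet] = [35, 21]
r4 m[φ2→sun] = [35, 63]
r4 m[φ3→slip] = [324, 288]
r4 m[φ3→rain] = [8, 9]
r4 m[φ4→sun] = [7, 1]
r4 m[wet→φ0] = [35, 21]
r4 m[wet→φ2] = [324, 243]
r4 m[slip→φ3] = [1, 1]
r4 m[ice→φ1] = [1, 1]
r4 m[sun→φ2] = [7, 1]
r4 m[sun→φ4] = [35, 63]
r4 m[rain→φ0] = [40, 81]
r4 m[rain→φ1] = [504, 324]
r4 m[rain→φ3] = [315, 324]
r5 m[φ0→wet] = [324, 243]
r5 m[φ0→rain] = [245, 140]
r5 m[φ1→ice] = [2592, 2916]
r5 m[φ1→rain] = [5, 9]
r5 m[φ2→wet] = [35, 21]
r5 m[φ2→sun] = [1620, 2916]
r5 m[φ3→slip] = [2916, 2592]
r5 m[φ3→rain] = [8, 9]
r5 m[φ4→sun] = [7, 1]
r5 m[wet→φ0] = [35, 21]
r5 m[wet→φ2] = [324, 243]
r5 m[slip→φ3] = [1, 1]
r5 m[ice→φ1] = [1, 1]
r5 m[sun→φ2] = [7, 1]
r5 m[sun→φ4] = [35, 63]
r5 m[rain→φ0] = [40, 81]
r5 m[rain→φ1] = [504, 324]
r5 m[rain→φ3] = [315, 324]
r6 m[φ0→wet] = [324, 243]
r6 m[φ0→rain] = [245, 140]
r6 m[φ1→ice] = [2592, 2916]
r6 m[φ1→rain] = [5, 9]
r6 m[φ2→wet] = [35, 21]
r6 m[φ2→sun] = [1620, 2916]
r6 m[φ3→slip] = [2916, 2592]
r6 m[φ3→rain] = [8, 9]
r6 m[φ4→sun] = [7, 1]
r6 m[wet→φ0] = [35, 21]
r6 m[wet→φ2] = [324, 243]
r6 m[slip→φ3] = [1, 1]
r6 m[ice→φ1] = [1, 1]
r6 m[sun→φ2] = [7, 1]
r6 m[sun→φ4] = [1620, 2916]
r6 m[rain→φ0] = [40, 81]
r6 m[rain→φ1] = [1960, 1260]
r6 m[rain→φ3] = [1225, 1260]
r7 m[φ0→wet] = [324, 243]
r7 m[φ0→rain] = [245, 140]
r7 m[φ1→ice] = [10080, 11340]
r7 m[φ1→rain] = [5, 9]
r7 m[φ2→wet] = [35, 21]
r7 m[φ2→sun] = [1620, 2916]
r7 m[φ3→slip] = [11340, 10080]
r7 m[φ3→rain] = [8, 9]
r7 m[φ4→sun] = [7, 1]
r7 m[wet→φ0] = [35, 21]
r7 m[wet→φ2] = [324, 243]
r7 m[slip→φ3] = [1, 1]
r7 m[ice→φ1] = [1, 1]
r7 m[sun→φ2] = [7, 1]
r7 m[sun→φ4] = [1620, 2916]
r7 m[rain→φ0] = [40, 81]
r7 m[rain→φ1] = [1960, 1260]
r7 m[rain→φ3] = [1225, 1260]
r8 m[φ0→wet] = [324, 243]
r8 m[φ0→rain] = [245, 140]
r8 m[φ1→ice] = [10080, 11340]
r8 m[φ1→rain] = [5, 9]
r8 m[φ2→wet] = [35, 21]
r8 m[φ2→sun] = [1620, 2916]
r8 m[φ3→slip] = [11340, 10080]
r8 m[φ3→rain] = [8, 9]
r8 m[φ4→sun] = [7, 1]
r8 m[wet→φ0] = [35, 21]
r8 m[wet→φ2] = [324, 243]
r8 m[slip→φ3] = [1, 1]
r8 m[ice→φ1] = [1, 1]
r8 m[sun→φ2] = [7, 1]
r8 m[sun→φ4] = [1620, 2916]
r8 m[rain→φ0] = [40, 81]
r8 m[rain→φ1] = [1960, 1260]
r8 m[rain→φ3] = [1225, 1260]
fixed point reached at round 8
b[slip] = ⊗ incoming = [11340, 10080]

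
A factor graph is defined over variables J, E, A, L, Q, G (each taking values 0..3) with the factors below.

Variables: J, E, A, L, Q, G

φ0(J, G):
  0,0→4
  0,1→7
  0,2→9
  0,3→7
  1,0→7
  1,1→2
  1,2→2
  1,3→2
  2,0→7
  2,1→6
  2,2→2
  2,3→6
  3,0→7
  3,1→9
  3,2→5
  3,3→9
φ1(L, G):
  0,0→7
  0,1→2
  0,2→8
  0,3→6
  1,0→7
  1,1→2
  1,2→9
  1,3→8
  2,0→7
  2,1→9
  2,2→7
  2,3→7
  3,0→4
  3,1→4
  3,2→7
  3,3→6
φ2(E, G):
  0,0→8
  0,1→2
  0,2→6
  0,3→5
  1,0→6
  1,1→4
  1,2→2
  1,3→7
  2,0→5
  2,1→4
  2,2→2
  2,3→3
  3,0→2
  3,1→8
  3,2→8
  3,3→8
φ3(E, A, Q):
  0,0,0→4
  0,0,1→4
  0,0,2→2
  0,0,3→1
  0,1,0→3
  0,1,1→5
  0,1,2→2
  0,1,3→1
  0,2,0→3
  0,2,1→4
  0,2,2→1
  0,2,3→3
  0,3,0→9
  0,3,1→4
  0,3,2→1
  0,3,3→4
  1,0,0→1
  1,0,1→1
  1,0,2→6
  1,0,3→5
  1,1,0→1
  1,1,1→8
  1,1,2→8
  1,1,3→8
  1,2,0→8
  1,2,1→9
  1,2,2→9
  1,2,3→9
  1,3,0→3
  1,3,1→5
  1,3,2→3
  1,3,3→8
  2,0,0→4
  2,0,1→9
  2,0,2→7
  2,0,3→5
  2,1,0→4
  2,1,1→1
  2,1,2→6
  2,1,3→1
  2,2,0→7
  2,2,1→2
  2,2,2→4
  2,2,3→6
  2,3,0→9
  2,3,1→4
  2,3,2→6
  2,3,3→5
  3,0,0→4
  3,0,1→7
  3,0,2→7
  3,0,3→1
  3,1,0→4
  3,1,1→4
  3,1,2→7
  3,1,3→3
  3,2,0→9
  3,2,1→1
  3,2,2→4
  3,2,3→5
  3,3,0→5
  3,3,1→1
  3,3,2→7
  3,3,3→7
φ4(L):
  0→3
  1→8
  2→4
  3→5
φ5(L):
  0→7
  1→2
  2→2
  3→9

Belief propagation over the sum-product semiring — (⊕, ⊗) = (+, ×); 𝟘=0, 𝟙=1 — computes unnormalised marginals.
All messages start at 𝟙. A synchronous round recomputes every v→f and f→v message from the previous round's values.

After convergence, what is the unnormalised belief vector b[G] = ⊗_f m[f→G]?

init: all messages = 𝟙 over 4 values
r1 m[φ0→J] = [27, 13, 21, 30]
r1 m[φ0→G] = [25, 24, 18, 24]
r1 m[φ1→L] = [23, 26, 30, 21]
r1 m[φ1→G] = [25, 17, 31, 27]
r1 m[φ2→E] = [21, 19, 14, 26]
r1 m[φ2→G] = [21, 18, 18, 23]
r1 m[φ3→E] = [51, 92, 80, 76]
r1 m[φ3→A] = [68, 66, 84, 81]
r1 m[φ3→Q] = [78, 69, 80, 72]
r1 m[φ4→L] = [3, 8, 4, 5]
r1 m[φ5→L] = [7, 2, 2, 9]
r1 m[J→φ0] = [1, 1, 1, 1]
r1 m[E→φ2] = [1, 1, 1, 1]
r1 m[E→φ3] = [1, 1, 1, 1]
r1 m[A→φ3] = [1, 1, 1, 1]
r1 m[L→φ1] = [1, 1, 1, 1]
r1 m[L→φ4] = [1, 1, 1, 1]
r1 m[L→φ5] = [1, 1, 1, 1]
r1 m[Q→φ3] = [1, 1, 1, 1]
r1 m[G→φ0] = [1, 1, 1, 1]
r1 m[G→φ1] = [1, 1, 1, 1]
r1 m[G→φ2] = [1, 1, 1, 1]
r2 m[φ0→J] = [27, 13, 21, 30]
r2 m[φ0→G] = [25, 24, 18, 24]
r2 m[φ1→L] = [23, 26, 30, 21]
r2 m[φ1→G] = [25, 17, 31, 27]
r2 m[φ2→E] = [21, 19, 14, 26]
r2 m[φ2→G] = [21, 18, 18, 23]
r2 m[φ3→E] = [51, 92, 80, 76]
r2 m[φ3→A] = [68, 66, 84, 81]
r2 m[φ3→Q] = [78, 69, 80, 72]
r2 m[φ4→L] = [3, 8, 4, 5]
r2 m[φ5→L] = [7, 2, 2, 9]
r2 m[J→φ0] = [1, 1, 1, 1]
r2 m[E→φ2] = [51, 92, 80, 76]
r2 m[E→φ3] = [21, 19, 14, 26]
r2 m[A→φ3] = [1, 1, 1, 1]
r2 m[L→φ1] = [21, 16, 8, 45]
r2 m[L→φ4] = [161, 52, 60, 189]
r2 m[L→φ5] = [69, 208, 120, 105]
r2 m[Q→φ3] = [1, 1, 1, 1]
r2 m[G→φ0] = [525, 306, 558, 621]
r2 m[G→φ1] = [525, 432, 324, 552]
r2 m[G→φ2] = [625, 408, 558, 648]
r3 m[φ0→J] = [13611, 6645, 10353, 14808]
r3 m[φ0→G] = [25, 24, 18, 24]
r3 m[φ1→L] = [10443, 11871, 13695, 9408]
r3 m[φ1→G] = [495, 326, 683, 580]
r3 m[φ2→E] = [12404, 11034, 7817, 14162]
r3 m[φ2→G] = [1512, 1398, 1258, 1747]
r3 m[φ3→E] = [51, 92, 80, 76]
r3 m[φ3→A] = [1322, 1342, 1656, 1595]
r3 m[φ3→Q] = [1554, 1356, 1592, 1413]
r3 m[φ4→L] = [3, 8, 4, 5]
r3 m[φ5→L] = [7, 2, 2, 9]
r3 m[J→φ0] = [1, 1, 1, 1]
r3 m[E→φ2] = [51, 92, 80, 76]
r3 m[E→φ3] = [21, 19, 14, 26]
r3 m[A→φ3] = [1, 1, 1, 1]
r3 m[L→φ1] = [21, 16, 8, 45]
r3 m[L→φ4] = [161, 52, 60, 189]
r3 m[L→φ5] = [69, 208, 120, 105]
r3 m[Q→φ3] = [1, 1, 1, 1]
r3 m[G→φ0] = [525, 306, 558, 621]
r3 m[G→φ1] = [525, 432, 324, 552]
r3 m[G→φ2] = [625, 408, 558, 648]
r4 m[φ0→J] = [13611, 6645, 10353, 14808]
r4 m[φ0→G] = [25, 24, 18, 24]
r4 m[φ1→L] = [10443, 11871, 13695, 9408]
r4 m[φ1→G] = [495, 326, 683, 580]
r4 m[φ2→E] = [12404, 11034, 7817, 14162]
r4 m[φ2→G] = [1512, 1398, 1258, 1747]
r4 m[φ3→E] = [51, 92, 80, 76]
r4 m[φ3→A] = [1322, 1342, 1656, 1595]
r4 m[φ3→Q] = [1554, 1356, 1592, 1413]
r4 m[φ4→L] = [3, 8, 4, 5]
r4 m[φ5→L] = [7, 2, 2, 9]
r4 m[J→φ0] = [1, 1, 1, 1]
r4 m[E→φ2] = [51, 92, 80, 76]
r4 m[E→φ3] = [12404, 11034, 7817, 14162]
r4 m[A→φ3] = [1, 1, 1, 1]
r4 m[L→φ1] = [21, 16, 8, 45]
r4 m[L→φ4] = [73101, 23742, 27390, 84672]
r4 m[L→φ5] = [31329, 94968, 54780, 47040]
r4 m[Q→φ3] = [1, 1, 1, 1]
r4 m[G→φ0] = [748440, 455748, 859214, 1013260]
r4 m[G→φ1] = [37800, 33552, 22644, 41928]
r4 m[G→φ2] = [12375, 7824, 12294, 13920]
r5 m[φ0→J] = [21009742, 9895524, 15771556, 22756222]
r5 m[φ0→G] = [25, 24, 18, 24]
r5 m[φ1→L] = [764424, 870924, 1018572, 695484]
r5 m[φ1→G] = [495, 326, 683, 580]
r5 m[φ2→E] = [258012, 227574, 159519, 297054]
r5 m[φ2→G] = [1512, 1398, 1258, 1747]
r5 m[φ3→E] = [51, 92, 80, 76]
r5 m[φ3→A] = [744389, 761014, 940235, 903766]
r5 m[φ3→Q] = [878290, 773828, 895149, 802137]
r5 m[φ4→L] = [3, 8, 4, 5]
r5 m[φ5→L] = [7, 2, 2, 9]
r5 m[J→φ0] = [1, 1, 1, 1]
r5 m[E→φ2] = [51, 92, 80, 76]
r5 m[E→φ3] = [12404, 11034, 7817, 14162]
r5 m[A→φ3] = [1, 1, 1, 1]
r5 m[L→φ1] = [21, 16, 8, 45]
r5 m[L→φ4] = [73101, 23742, 27390, 84672]
r5 m[L→φ5] = [31329, 94968, 54780, 47040]
r5 m[Q→φ3] = [1, 1, 1, 1]
r5 m[G→φ0] = [748440, 455748, 859214, 1013260]
r5 m[G→φ1] = [37800, 33552, 22644, 41928]
r5 m[G→φ2] = [12375, 7824, 12294, 13920]
r6 m[φ0→J] = [21009742, 9895524, 15771556, 22756222]
r6 m[φ0→G] = [25, 24, 18, 24]
r6 m[φ1→L] = [764424, 870924, 1018572, 695484]
r6 m[φ1→G] = [495, 326, 683, 580]
r6 m[φ2→E] = [258012, 227574, 159519, 297054]
r6 m[φ2→G] = [1512, 1398, 1258, 1747]
r6 m[φ3→E] = [51, 92, 80, 76]
r6 m[φ3→A] = [744389, 761014, 940235, 903766]
r6 m[φ3→Q] = [878290, 773828, 895149, 802137]
r6 m[φ4→L] = [3, 8, 4, 5]
r6 m[φ5→L] = [7, 2, 2, 9]
r6 m[J→φ0] = [1, 1, 1, 1]
r6 m[E→φ2] = [51, 92, 80, 76]
r6 m[E→φ3] = [258012, 227574, 159519, 297054]
r6 m[A→φ3] = [1, 1, 1, 1]
r6 m[L→φ1] = [21, 16, 8, 45]
r6 m[L→φ4] = [5350968, 1741848, 2037144, 6259356]
r6 m[L→φ5] = [2293272, 6967392, 4074288, 3477420]
r6 m[Q→φ3] = [1, 1, 1, 1]
r6 m[G→φ0] = [748440, 455748, 859214, 1013260]
r6 m[G→φ1] = [37800, 33552, 22644, 41928]
r6 m[G→φ2] = [12375, 7824, 12294, 13920]
r7 m[φ0→J] = [21009742, 9895524, 15771556, 22756222]
r7 m[φ0→G] = [25, 24, 18, 24]
r7 m[φ1→L] = [764424, 870924, 1018572, 695484]
r7 m[φ1→G] = [495, 326, 683, 580]
r7 m[φ2→E] = [258012, 227574, 159519, 297054]
r7 m[φ2→G] = [1512, 1398, 1258, 1747]
r7 m[φ3→E] = [51, 92, 80, 76]
r7 m[φ3→A] = [15428595, 15788682, 19478109, 18737658]
r7 m[φ3→Q] = [18224334, 16034412, 18560283, 16614015]
r7 m[φ4→L] = [3, 8, 4, 5]
r7 m[φ5→L] = [7, 2, 2, 9]
r7 m[J→φ0] = [1, 1, 1, 1]
r7 m[E→φ2] = [51, 92, 80, 76]
r7 m[E→φ3] = [258012, 227574, 159519, 297054]
r7 m[A→φ3] = [1, 1, 1, 1]
r7 m[L→φ1] = [21, 16, 8, 45]
r7 m[L→φ4] = [5350968, 1741848, 2037144, 6259356]
r7 m[L→φ5] = [2293272, 6967392, 4074288, 3477420]
r7 m[Q→φ3] = [1, 1, 1, 1]
r7 m[G→φ0] = [748440, 455748, 859214, 1013260]
r7 m[G→φ1] = [37800, 33552, 22644, 41928]
r7 m[G→φ2] = [12375, 7824, 12294, 13920]
r8 m[φ0→J] = [21009742, 9895524, 15771556, 22756222]
r8 m[φ0→G] = [25, 24, 18, 24]
r8 m[φ1→L] = [764424, 870924, 1018572, 695484]
r8 m[φ1→G] = [495, 326, 683, 580]
r8 m[φ2→E] = [258012, 227574, 159519, 297054]
r8 m[φ2→G] = [1512, 1398, 1258, 1747]
r8 m[φ3→E] = [51, 92, 80, 76]
r8 m[φ3→A] = [15428595, 15788682, 19478109, 18737658]
r8 m[φ3→Q] = [18224334, 16034412, 18560283, 16614015]
r8 m[φ4→L] = [3, 8, 4, 5]
r8 m[φ5→L] = [7, 2, 2, 9]
r8 m[J→φ0] = [1, 1, 1, 1]
r8 m[E→φ2] = [51, 92, 80, 76]
r8 m[E→φ3] = [258012, 227574, 159519, 297054]
r8 m[A→φ3] = [1, 1, 1, 1]
r8 m[L→φ1] = [21, 16, 8, 45]
r8 m[L→φ4] = [5350968, 1741848, 2037144, 6259356]
r8 m[L→φ5] = [2293272, 6967392, 4074288, 3477420]
r8 m[Q→φ3] = [1, 1, 1, 1]
r8 m[G→φ0] = [748440, 455748, 859214, 1013260]
r8 m[G→φ1] = [37800, 33552, 22644, 41928]
r8 m[G→φ2] = [12375, 7824, 12294, 13920]
fixed point reached at round 8
b[G] = ⊗ incoming = [18711000, 10937952, 15465852, 24318240]

b[G] = [18711000, 10937952, 15465852, 24318240]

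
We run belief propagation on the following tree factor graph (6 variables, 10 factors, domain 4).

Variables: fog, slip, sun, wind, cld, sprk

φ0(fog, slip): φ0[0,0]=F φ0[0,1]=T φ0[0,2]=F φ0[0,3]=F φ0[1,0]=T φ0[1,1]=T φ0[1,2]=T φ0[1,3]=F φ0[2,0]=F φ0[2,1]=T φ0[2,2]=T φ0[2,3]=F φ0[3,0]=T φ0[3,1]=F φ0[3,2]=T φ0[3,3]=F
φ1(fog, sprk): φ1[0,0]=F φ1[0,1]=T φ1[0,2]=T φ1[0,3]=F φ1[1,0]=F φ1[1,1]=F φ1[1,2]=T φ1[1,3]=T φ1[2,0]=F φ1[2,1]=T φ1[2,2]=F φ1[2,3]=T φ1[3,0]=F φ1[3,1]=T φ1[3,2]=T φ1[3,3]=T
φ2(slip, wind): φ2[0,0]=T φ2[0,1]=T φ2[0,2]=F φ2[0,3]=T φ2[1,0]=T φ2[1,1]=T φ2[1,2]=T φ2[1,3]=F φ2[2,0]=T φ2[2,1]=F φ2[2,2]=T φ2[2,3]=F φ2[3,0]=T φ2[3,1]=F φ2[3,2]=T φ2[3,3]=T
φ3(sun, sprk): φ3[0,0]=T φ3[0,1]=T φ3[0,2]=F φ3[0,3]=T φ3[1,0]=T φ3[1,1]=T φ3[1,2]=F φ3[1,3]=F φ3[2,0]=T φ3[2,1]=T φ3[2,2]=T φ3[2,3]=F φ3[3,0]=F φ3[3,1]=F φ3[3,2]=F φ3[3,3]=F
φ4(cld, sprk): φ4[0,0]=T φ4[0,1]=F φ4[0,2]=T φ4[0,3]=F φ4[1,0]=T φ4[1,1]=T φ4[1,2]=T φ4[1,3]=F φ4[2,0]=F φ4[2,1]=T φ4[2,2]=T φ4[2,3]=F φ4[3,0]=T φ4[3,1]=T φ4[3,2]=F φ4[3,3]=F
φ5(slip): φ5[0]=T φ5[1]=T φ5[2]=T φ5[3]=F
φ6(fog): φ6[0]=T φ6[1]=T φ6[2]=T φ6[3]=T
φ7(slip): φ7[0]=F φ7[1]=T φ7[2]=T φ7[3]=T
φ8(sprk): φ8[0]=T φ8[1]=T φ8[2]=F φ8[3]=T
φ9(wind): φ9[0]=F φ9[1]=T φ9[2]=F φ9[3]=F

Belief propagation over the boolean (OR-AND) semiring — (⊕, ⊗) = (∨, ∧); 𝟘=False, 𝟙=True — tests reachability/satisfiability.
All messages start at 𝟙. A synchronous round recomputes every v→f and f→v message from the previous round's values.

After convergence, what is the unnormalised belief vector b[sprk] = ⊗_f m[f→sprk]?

init: all messages = 𝟙 over 4 values
r1 m[φ0→fog] = [T, T, T, T]
r1 m[φ0→slip] = [T, T, T, F]
r1 m[φ1→fog] = [T, T, T, T]
r1 m[φ1→sprk] = [F, T, T, T]
r1 m[φ2→slip] = [T, T, T, T]
r1 m[φ2→wind] = [T, T, T, T]
r1 m[φ3→sun] = [T, T, T, F]
r1 m[φ3→sprk] = [T, T, T, T]
r1 m[φ4→cld] = [T, T, T, T]
r1 m[φ4→sprk] = [T, T, T, F]
r1 m[φ5→slip] = [T, T, T, F]
r1 m[φ6→fog] = [T, T, T, T]
r1 m[φ7→slip] = [F, T, T, T]
r1 m[φ8→sprk] = [T, T, F, T]
r1 m[φ9→wind] = [F, T, F, F]
r1 m[fog→φ0] = [T, T, T, T]
r1 m[fog→φ1] = [T, T, T, T]
r1 m[fog→φ6] = [T, T, T, T]
r1 m[slip→φ0] = [T, T, T, T]
r1 m[slip→φ2] = [T, T, T, T]
r1 m[slip→φ5] = [T, T, T, T]
r1 m[slip→φ7] = [T, T, T, T]
r1 m[sun→φ3] = [T, T, T, T]
r1 m[wind→φ2] = [T, T, T, T]
r1 m[wind→φ9] = [T, T, T, T]
r1 m[cld→φ4] = [T, T, T, T]
r1 m[sprk→φ1] = [T, T, T, T]
r1 m[sprk→φ3] = [T, T, T, T]
r1 m[sprk→φ4] = [T, T, T, T]
r1 m[sprk→φ8] = [T, T, T, T]
r2 m[φ0→fog] = [T, T, T, T]
r2 m[φ0→slip] = [T, T, T, F]
r2 m[φ1→fog] = [T, T, T, T]
r2 m[φ1→sprk] = [F, T, T, T]
r2 m[φ2→slip] = [T, T, T, T]
r2 m[φ2→wind] = [T, T, T, T]
r2 m[φ3→sun] = [T, T, T, F]
r2 m[φ3→sprk] = [T, T, T, T]
r2 m[φ4→cld] = [T, T, T, T]
r2 m[φ4→sprk] = [T, T, T, F]
r2 m[φ5→slip] = [T, T, T, F]
r2 m[φ6→fog] = [T, T, T, T]
r2 m[φ7→slip] = [F, T, T, T]
r2 m[φ8→sprk] = [T, T, F, T]
r2 m[φ9→wind] = [F, T, F, F]
r2 m[fog→φ0] = [T, T, T, T]
r2 m[fog→φ1] = [T, T, T, T]
r2 m[fog→φ6] = [T, T, T, T]
r2 m[slip→φ0] = [F, T, T, F]
r2 m[slip→φ2] = [F, T, T, F]
r2 m[slip→φ5] = [F, T, T, F]
r2 m[slip→φ7] = [T, T, T, F]
r2 m[sun→φ3] = [T, T, T, T]
r2 m[wind→φ2] = [F, T, F, F]
r2 m[wind→φ9] = [T, T, T, T]
r2 m[cld→φ4] = [T, T, T, T]
r2 m[sprk→φ1] = [T, T, F, F]
r2 m[sprk→φ3] = [F, T, F, F]
r2 m[sprk→φ4] = [F, T, F, T]
r2 m[sprk→φ8] = [F, T, T, F]
r3 m[φ0→fog] = [T, T, T, T]
r3 m[φ0→slip] = [T, T, T, F]
r3 m[φ1→fog] = [T, F, T, T]
r3 m[φ1→sprk] = [F, T, T, T]
r3 m[φ2→slip] = [T, T, F, F]
r3 m[φ2→wind] = [T, T, T, F]
r3 m[φ3→sun] = [T, T, T, F]
r3 m[φ3→sprk] = [T, T, T, T]
r3 m[φ4→cld] = [F, T, T, T]
r3 m[φ4→sprk] = [T, T, T, F]
r3 m[φ5→slip] = [T, T, T, F]
r3 m[φ6→fog] = [T, T, T, T]
r3 m[φ7→slip] = [F, T, T, T]
r3 m[φ8→sprk] = [T, T, F, T]
r3 m[φ9→wind] = [F, T, F, F]
r3 m[fog→φ0] = [T, T, T, T]
r3 m[fog→φ1] = [T, T, T, T]
r3 m[fog→φ6] = [T, T, T, T]
r3 m[slip→φ0] = [F, T, T, F]
r3 m[slip→φ2] = [F, T, T, F]
r3 m[slip→φ5] = [F, T, T, F]
r3 m[slip→φ7] = [T, T, T, F]
r3 m[sun→φ3] = [T, T, T, T]
r3 m[wind→φ2] = [F, T, F, F]
r3 m[wind→φ9] = [T, T, T, T]
r3 m[cld→φ4] = [T, T, T, T]
r3 m[sprk→φ1] = [T, T, F, F]
r3 m[sprk→φ3] = [F, T, F, F]
r3 m[sprk→φ4] = [F, T, F, T]
r3 m[sprk→φ8] = [F, T, T, F]
r4 m[φ0→fog] = [T, T, T, T]
r4 m[φ0→slip] = [T, T, T, F]
r4 m[φ1→fog] = [T, F, T, T]
r4 m[φ1→sprk] = [F, T, T, T]
r4 m[φ2→slip] = [T, T, F, F]
r4 m[φ2→wind] = [T, T, T, F]
r4 m[φ3→sun] = [T, T, T, F]
r4 m[φ3→sprk] = [T, T, T, T]
r4 m[φ4→cld] = [F, T, T, T]
r4 m[φ4→sprk] = [T, T, T, F]
r4 m[φ5→slip] = [T, T, T, F]
r4 m[φ6→fog] = [T, T, T, T]
r4 m[φ7→slip] = [F, T, T, T]
r4 m[φ8→sprk] = [T, T, F, T]
r4 m[φ9→wind] = [F, T, F, F]
r4 m[fog→φ0] = [T, F, T, T]
r4 m[fog→φ1] = [T, T, T, T]
r4 m[fog→φ6] = [T, F, T, T]
r4 m[slip→φ0] = [F, T, F, F]
r4 m[slip→φ2] = [F, T, T, F]
r4 m[slip→φ5] = [F, T, F, F]
r4 m[slip→φ7] = [T, T, F, F]
r4 m[sun→φ3] = [T, T, T, T]
r4 m[wind→φ2] = [F, T, F, F]
r4 m[wind→φ9] = [T, T, T, F]
r4 m[cld→φ4] = [T, T, T, T]
r4 m[sprk→φ1] = [T, T, F, F]
r4 m[sprk→φ3] = [F, T, F, F]
r4 m[sprk→φ4] = [F, T, F, T]
r4 m[sprk→φ8] = [F, T, T, F]
r5 m[φ0→fog] = [T, T, T, F]
r5 m[φ0→slip] = [T, T, T, F]
r5 m[φ1→fog] = [T, F, T, T]
r5 m[φ1→sprk] = [F, T, T, T]
r5 m[φ2→slip] = [T, T, F, F]
r5 m[φ2→wind] = [T, T, T, F]
r5 m[φ3→sun] = [T, T, T, F]
r5 m[φ3→sprk] = [T, T, T, T]
r5 m[φ4→cld] = [F, T, T, T]
r5 m[φ4→sprk] = [T, T, T, F]
r5 m[φ5→slip] = [T, T, T, F]
r5 m[φ6→fog] = [T, T, T, T]
r5 m[φ7→slip] = [F, T, T, T]
r5 m[φ8→sprk] = [T, T, F, T]
r5 m[φ9→wind] = [F, T, F, F]
r5 m[fog→φ0] = [T, F, T, T]
r5 m[fog→φ1] = [T, T, T, T]
r5 m[fog→φ6] = [T, F, T, T]
r5 m[slip→φ0] = [F, T, F, F]
r5 m[slip→φ2] = [F, T, T, F]
r5 m[slip→φ5] = [F, T, F, F]
r5 m[slip→φ7] = [T, T, F, F]
r5 m[sun→φ3] = [T, T, T, T]
r5 m[wind→φ2] = [F, T, F, F]
r5 m[wind→φ9] = [T, T, T, F]
r5 m[cld→φ4] = [T, T, T, T]
r5 m[sprk→φ1] = [T, T, F, F]
r5 m[sprk→φ3] = [F, T, F, F]
r5 m[sprk→φ4] = [F, T, F, T]
r5 m[sprk→φ8] = [F, T, T, F]
r6 m[φ0→fog] = [T, T, T, F]
r6 m[φ0→slip] = [T, T, T, F]
r6 m[φ1→fog] = [T, F, T, T]
r6 m[φ1→sprk] = [F, T, T, T]
r6 m[φ2→slip] = [T, T, F, F]
r6 m[φ2→wind] = [T, T, T, F]
r6 m[φ3→sun] = [T, T, T, F]
r6 m[φ3→sprk] = [T, T, T, T]
r6 m[φ4→cld] = [F, T, T, T]
r6 m[φ4→sprk] = [T, T, T, F]
r6 m[φ5→slip] = [T, T, T, F]
r6 m[φ6→fog] = [T, T, T, T]
r6 m[φ7→slip] = [F, T, T, T]
r6 m[φ8→sprk] = [T, T, F, T]
r6 m[φ9→wind] = [F, T, F, F]
r6 m[fog→φ0] = [T, F, T, T]
r6 m[fog→φ1] = [T, T, T, F]
r6 m[fog→φ6] = [T, F, T, F]
r6 m[slip→φ0] = [F, T, F, F]
r6 m[slip→φ2] = [F, T, T, F]
r6 m[slip→φ5] = [F, T, F, F]
r6 m[slip→φ7] = [T, T, F, F]
r6 m[sun→φ3] = [T, T, T, T]
r6 m[wind→φ2] = [F, T, F, F]
r6 m[wind→φ9] = [T, T, T, F]
r6 m[cld→φ4] = [T, T, T, T]
r6 m[sprk→φ1] = [T, T, F, F]
r6 m[sprk→φ3] = [F, T, F, F]
r6 m[sprk→φ4] = [F, T, F, T]
r6 m[sprk→φ8] = [F, T, T, F]
r7 m[φ0→fog] = [T, T, T, F]
r7 m[φ0→slip] = [T, T, T, F]
r7 m[φ1→fog] = [T, F, T, T]
r7 m[φ1→sprk] = [F, T, T, T]
r7 m[φ2→slip] = [T, T, F, F]
r7 m[φ2→wind] = [T, T, T, F]
r7 m[φ3→sun] = [T, T, T, F]
r7 m[φ3→sprk] = [T, T, T, T]
r7 m[φ4→cld] = [F, T, T, T]
r7 m[φ4→sprk] = [T, T, T, F]
r7 m[φ5→slip] = [T, T, T, F]
r7 m[φ6→fog] = [T, T, T, T]
r7 m[φ7→slip] = [F, T, T, T]
r7 m[φ8→sprk] = [T, T, F, T]
r7 m[φ9→wind] = [F, T, F, F]
r7 m[fog→φ0] = [T, F, T, T]
r7 m[fog→φ1] = [T, T, T, F]
r7 m[fog→φ6] = [T, F, T, F]
r7 m[slip→φ0] = [F, T, F, F]
r7 m[slip→φ2] = [F, T, T, F]
r7 m[slip→φ5] = [F, T, F, F]
r7 m[slip→φ7] = [T, T, F, F]
r7 m[sun→φ3] = [T, T, T, T]
r7 m[wind→φ2] = [F, T, F, F]
r7 m[wind→φ9] = [T, T, T, F]
r7 m[cld→φ4] = [T, T, T, T]
r7 m[sprk→φ1] = [T, T, F, F]
r7 m[sprk→φ3] = [F, T, F, F]
r7 m[sprk→φ4] = [F, T, F, T]
r7 m[sprk→φ8] = [F, T, T, F]
fixed point reached at round 7
b[sprk] = ⊗ incoming = [F, T, F, F]

b[sprk] = [F, T, F, F]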